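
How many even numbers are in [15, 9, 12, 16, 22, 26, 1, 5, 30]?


Check each element:
  15 is odd
  9 is odd
  12 is even
  16 is even
  22 is even
  26 is even
  1 is odd
  5 is odd
  30 is even
Evens: [12, 16, 22, 26, 30]
Count of evens = 5
Final answer: 5


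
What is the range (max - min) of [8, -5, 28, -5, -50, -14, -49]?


Maximum value: 28
Minimum value: -50
Range = 28 - (-50) = 78
Final answer: 78


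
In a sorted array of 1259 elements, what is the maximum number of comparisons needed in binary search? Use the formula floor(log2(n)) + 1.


Binary search halves the search space each step.
Maximum comparisons = floor(log2(1259)) + 1
log2(1259) = 10.2981
floor(log2(1259)) = 10, so 10 + 1 = 11
Final answer: 11


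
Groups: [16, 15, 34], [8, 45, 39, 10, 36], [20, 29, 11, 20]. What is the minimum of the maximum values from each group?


Find max of each group:
  Group 1: [16, 15, 34] -> max = 34
  Group 2: [8, 45, 39, 10, 36] -> max = 45
  Group 3: [20, 29, 11, 20] -> max = 29
Maxes: [34, 45, 29]
Minimum of maxes = 29
Final answer: 29


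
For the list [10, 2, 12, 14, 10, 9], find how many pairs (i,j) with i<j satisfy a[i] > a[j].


For each element, count the later elements that are smaller than it:
  10 (index 0): smaller elements after it = [2, 9] -> 2
  2 (index 1): smaller elements after it = [] -> 0
  12 (index 2): smaller elements after it = [10, 9] -> 2
  14 (index 3): smaller elements after it = [10, 9] -> 2
  10 (index 4): smaller elements after it = [9] -> 1
Total inversions = 2 + 0 + 2 + 2 + 1 = 7
Final answer: 7


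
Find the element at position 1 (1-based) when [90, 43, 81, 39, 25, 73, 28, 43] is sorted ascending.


Sort ascending: [25, 28, 39, 43, 43, 73, 81, 90]
The 1st element (1-indexed) is at index 0.
Value = 25
Final answer: 25


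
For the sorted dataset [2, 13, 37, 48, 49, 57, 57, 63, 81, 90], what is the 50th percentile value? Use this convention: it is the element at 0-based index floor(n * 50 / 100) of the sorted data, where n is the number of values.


The dataset has n = 10 elements.
Index = floor(10 * 50 / 100) = floor(500 / 100) = floor(5) = 5
Counting from index 0 in the sorted data, the element at index 5 is 57.
Final answer: 57


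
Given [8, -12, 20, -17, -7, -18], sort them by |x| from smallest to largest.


Compute absolute values:
  |8| = 8
  |-12| = 12
  |20| = 20
  |-17| = 17
  |-7| = 7
  |-18| = 18
Absolute values in increasing order: 7 < 8 < 12 < 17 < 18 < 20
Listing the original numbers in that order gives the answer.
Final answer: [-7, 8, -12, -17, -18, 20]


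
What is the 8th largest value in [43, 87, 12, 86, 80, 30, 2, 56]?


Sort descending: [87, 86, 80, 56, 43, 30, 12, 2]
The 8th element (1-indexed) is at index 7.
Value = 2
Final answer: 2


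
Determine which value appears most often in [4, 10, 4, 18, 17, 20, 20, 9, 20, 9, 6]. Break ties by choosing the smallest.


Count the frequency of each value:
  4 appears 2 time(s)
  6 appears 1 time(s)
  9 appears 2 time(s)
  10 appears 1 time(s)
  17 appears 1 time(s)
  18 appears 1 time(s)
  20 appears 3 time(s)
Maximum frequency is 3.
Only 20 reaches that frequency, so it is the mode.
Final answer: 20


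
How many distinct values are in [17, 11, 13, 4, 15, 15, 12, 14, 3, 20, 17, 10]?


List all unique values:
Distinct values: [3, 4, 10, 11, 12, 13, 14, 15, 17, 20]
Count = 10
Final answer: 10


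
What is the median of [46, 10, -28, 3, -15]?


First, sort the list: [-28, -15, 3, 10, 46]
The list has 5 elements (odd count).
The middle index is 2 (0-based), and the element there is 3.
Final answer: 3


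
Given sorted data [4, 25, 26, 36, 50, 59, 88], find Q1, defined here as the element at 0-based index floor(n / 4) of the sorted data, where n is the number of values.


The list has n = 7 elements.
Q1 index = floor(7 / 4) = floor(1.75) = 1
Counting from index 0 in the sorted data, the element at index 1 is 25.
Final answer: 25


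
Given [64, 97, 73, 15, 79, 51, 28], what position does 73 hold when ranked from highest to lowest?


Sort descending: [97, 79, 73, 64, 51, 28, 15]
Find 73 in the sorted list.
73 is at position 3.
Final answer: 3


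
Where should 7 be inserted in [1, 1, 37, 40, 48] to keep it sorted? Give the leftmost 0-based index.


List is sorted: [1, 1, 37, 40, 48]
We need the leftmost position where 7 can be inserted, i.e. the first index whose element is >= 7 (or the end of the list if none is).
Binary search with low=0, high=5 (0-based indices):
  low=0, high=5, mid=2: a[2]=37 >= 7, so high = 2
  low=0, high=2, mid=1: a[1]=1 < 7, so low = 2
Now low = high = 2, so the insertion index is 2.
Final answer: 2


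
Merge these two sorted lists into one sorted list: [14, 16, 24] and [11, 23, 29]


List A: [14, 16, 24]
List B: [11, 23, 29]
Repeatedly compare the front elements and take the smaller:
  14 vs 11 -> take 11
  14 vs 23 -> take 14
  16 vs 23 -> take 16
  24 vs 23 -> take 23
  24 vs 29 -> take 24
  A is exhausted; append the rest of B: [29]
Final answer: [11, 14, 16, 23, 24, 29]


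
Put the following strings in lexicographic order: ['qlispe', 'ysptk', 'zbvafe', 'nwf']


Compare strings character by character (the first differing letter decides):
  'nwf' < 'qlispe' since 'n' < 'q' at position 1
  'qlispe' < 'ysptk' since 'q' < 'y' at position 1
  'ysptk' < 'zbvafe' since 'y' < 'z' at position 1
Chaining these comparisons gives the alphabetical order.
Final answer: ['nwf', 'qlispe', 'ysptk', 'zbvafe']


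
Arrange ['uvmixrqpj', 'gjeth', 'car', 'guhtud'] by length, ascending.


Compute lengths:
  'uvmixrqpj' has length 9
  'gjeth' has length 5
  'car' has length 3
  'guhtud' has length 6
Lengths in increasing order: 3 < 5 < 6 < 9
Listing the words in that order gives the answer.
Final answer: ['car', 'gjeth', 'guhtud', 'uvmixrqpj']


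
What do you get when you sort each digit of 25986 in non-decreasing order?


The number 25986 has digits: 2, 5, 9, 8, 6
Sorted: 2, 5, 6, 8, 9
Joining the sorted digits gives the result.
Final answer: 25689


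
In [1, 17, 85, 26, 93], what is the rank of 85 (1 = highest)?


Sort descending: [93, 85, 26, 17, 1]
Find 85 in the sorted list.
85 is at position 2.
Final answer: 2


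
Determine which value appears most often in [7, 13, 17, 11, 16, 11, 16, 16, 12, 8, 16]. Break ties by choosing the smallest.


Count the frequency of each value:
  7 appears 1 time(s)
  8 appears 1 time(s)
  11 appears 2 time(s)
  12 appears 1 time(s)
  13 appears 1 time(s)
  16 appears 4 time(s)
  17 appears 1 time(s)
Maximum frequency is 4.
Only 16 reaches that frequency, so it is the mode.
Final answer: 16


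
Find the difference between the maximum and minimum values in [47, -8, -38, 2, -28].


Maximum value: 47
Minimum value: -38
Range = 47 - (-38) = 85
Final answer: 85


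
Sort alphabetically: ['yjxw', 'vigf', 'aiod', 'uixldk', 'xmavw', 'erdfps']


Compare strings character by character (the first differing letter decides):
  'aiod' < 'erdfps' since 'a' < 'e' at position 1
  'erdfps' < 'uixldk' since 'e' < 'u' at position 1
  'uixldk' < 'vigf' since 'u' < 'v' at position 1
  'vigf' < 'xmavw' since 'v' < 'x' at position 1
  'xmavw' < 'yjxw' since 'x' < 'y' at position 1
Chaining these comparisons gives the alphabetical order.
Final answer: ['aiod', 'erdfps', 'uixldk', 'vigf', 'xmavw', 'yjxw']


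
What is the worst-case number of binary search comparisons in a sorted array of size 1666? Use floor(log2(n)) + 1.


Binary search halves the search space each step.
Maximum comparisons = floor(log2(1666)) + 1
log2(1666) = 10.7022
floor(log2(1666)) = 10, so 10 + 1 = 11
Final answer: 11


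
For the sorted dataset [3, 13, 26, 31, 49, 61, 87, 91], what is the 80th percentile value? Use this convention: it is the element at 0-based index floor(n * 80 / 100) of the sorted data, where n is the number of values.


The dataset has n = 8 elements.
Index = floor(8 * 80 / 100) = floor(640 / 100) = floor(6.4) = 6
Counting from index 0 in the sorted data, the element at index 6 is 87.
Final answer: 87


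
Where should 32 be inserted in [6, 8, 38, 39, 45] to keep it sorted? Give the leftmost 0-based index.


List is sorted: [6, 8, 38, 39, 45]
We need the leftmost position where 32 can be inserted, i.e. the first index whose element is >= 32 (or the end of the list if none is).
Binary search with low=0, high=5 (0-based indices):
  low=0, high=5, mid=2: a[2]=38 >= 32, so high = 2
  low=0, high=2, mid=1: a[1]=8 < 32, so low = 2
Now low = high = 2, so the insertion index is 2.
Final answer: 2


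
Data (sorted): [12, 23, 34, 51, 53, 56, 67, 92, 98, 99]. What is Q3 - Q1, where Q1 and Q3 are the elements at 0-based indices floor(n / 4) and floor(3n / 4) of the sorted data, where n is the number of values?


The data has n = 10 elements.
Q1 index = floor(10 / 4) = floor(2.5) = 2; Q3 index = floor(3 * 10 / 4) = floor(7.5) = 7
Q1 = element at index 2 = 34
Q3 = element at index 7 = 92
IQR = 92 - 34 = 58
Final answer: 58


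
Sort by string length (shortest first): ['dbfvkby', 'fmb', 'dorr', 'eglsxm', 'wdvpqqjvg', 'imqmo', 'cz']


Compute lengths:
  'dbfvkby' has length 7
  'fmb' has length 3
  'dorr' has length 4
  'eglsxm' has length 6
  'wdvpqqjvg' has length 9
  'imqmo' has length 5
  'cz' has length 2
Lengths in increasing order: 2 < 3 < 4 < 5 < 6 < 7 < 9
Listing the words in that order gives the answer.
Final answer: ['cz', 'fmb', 'dorr', 'imqmo', 'eglsxm', 'dbfvkby', 'wdvpqqjvg']


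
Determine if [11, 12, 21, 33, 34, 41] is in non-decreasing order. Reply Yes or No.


Check consecutive pairs:
  11 <= 12? True
  12 <= 21? True
  21 <= 33? True
  33 <= 34? True
  34 <= 41? True
Every consecutive pair is in order, so the list is non-decreasing.
Final answer: Yes


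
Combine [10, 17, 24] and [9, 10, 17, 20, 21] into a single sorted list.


List A: [10, 17, 24]
List B: [9, 10, 17, 20, 21]
Repeatedly compare the front elements and take the smaller:
  10 vs 9 -> take 9
  10 vs 10 -> take 10
  17 vs 10 -> take 10
  17 vs 17 -> take 17
  24 vs 17 -> take 17
  24 vs 20 -> take 20
  24 vs 21 -> take 21
  B is exhausted; append the rest of A: [24]
Final answer: [9, 10, 10, 17, 17, 20, 21, 24]


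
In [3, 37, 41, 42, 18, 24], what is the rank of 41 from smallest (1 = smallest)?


Sort ascending: [3, 18, 24, 37, 41, 42]
Find 41 in the sorted list.
41 is at position 5 (1-indexed).
Final answer: 5


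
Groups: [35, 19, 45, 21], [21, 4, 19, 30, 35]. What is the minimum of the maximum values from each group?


Find max of each group:
  Group 1: [35, 19, 45, 21] -> max = 45
  Group 2: [21, 4, 19, 30, 35] -> max = 35
Maxes: [45, 35]
Minimum of maxes = 35
Final answer: 35


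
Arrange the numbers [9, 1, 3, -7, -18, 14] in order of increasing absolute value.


Compute absolute values:
  |9| = 9
  |1| = 1
  |3| = 3
  |-7| = 7
  |-18| = 18
  |14| = 14
Absolute values in increasing order: 1 < 3 < 7 < 9 < 14 < 18
Listing the original numbers in that order gives the answer.
Final answer: [1, 3, -7, 9, 14, -18]


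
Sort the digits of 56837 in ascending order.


The number 56837 has digits: 5, 6, 8, 3, 7
Sorted: 3, 5, 6, 7, 8
Joining the sorted digits gives the result.
Final answer: 35678


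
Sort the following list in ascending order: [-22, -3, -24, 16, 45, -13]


Original list: [-22, -3, -24, 16, 45, -13]
Repeatedly take the smallest remaining element:
  Remaining [-22, -3, -24, 16, 45, -13] -> smallest is -24
  Remaining [-22, -3, 16, 45, -13] -> smallest is -22
  Remaining [-3, 16, 45, -13] -> smallest is -13
  Remaining [-3, 16, 45] -> smallest is -3
  Remaining [16, 45] -> smallest is 16
  Remaining [45] -> smallest is 45
Collecting the picks in order gives the sorted list.
Final answer: [-24, -22, -13, -3, 16, 45]


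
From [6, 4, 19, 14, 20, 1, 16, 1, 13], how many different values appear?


List all unique values:
Distinct values: [1, 4, 6, 13, 14, 16, 19, 20]
Count = 8
Final answer: 8


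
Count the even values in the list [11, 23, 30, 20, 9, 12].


Check each element:
  11 is odd
  23 is odd
  30 is even
  20 is even
  9 is odd
  12 is even
Evens: [30, 20, 12]
Count of evens = 3
Final answer: 3


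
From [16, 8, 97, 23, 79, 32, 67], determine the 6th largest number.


Sort descending: [97, 79, 67, 32, 23, 16, 8]
The 6th element (1-indexed) is at index 5.
Value = 16
Final answer: 16


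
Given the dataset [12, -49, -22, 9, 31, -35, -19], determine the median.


First, sort the list: [-49, -35, -22, -19, 9, 12, 31]
The list has 7 elements (odd count).
The middle index is 3 (0-based), and the element there is -19.
Final answer: -19


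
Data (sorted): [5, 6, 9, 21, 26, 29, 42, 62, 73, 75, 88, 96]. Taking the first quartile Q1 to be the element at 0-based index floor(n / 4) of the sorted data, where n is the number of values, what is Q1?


The list has n = 12 elements.
Q1 index = floor(12 / 4) = floor(3) = 3
Counting from index 0 in the sorted data, the element at index 3 is 21.
Final answer: 21


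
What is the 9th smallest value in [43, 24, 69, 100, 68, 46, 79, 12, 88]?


Sort ascending: [12, 24, 43, 46, 68, 69, 79, 88, 100]
The 9th element (1-indexed) is at index 8.
Value = 100
Final answer: 100


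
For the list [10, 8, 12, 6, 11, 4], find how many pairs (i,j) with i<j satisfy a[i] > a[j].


For each element, count the later elements that are smaller than it:
  10 (index 0): smaller elements after it = [8, 6, 4] -> 3
  8 (index 1): smaller elements after it = [6, 4] -> 2
  12 (index 2): smaller elements after it = [6, 11, 4] -> 3
  6 (index 3): smaller elements after it = [4] -> 1
  11 (index 4): smaller elements after it = [4] -> 1
Total inversions = 3 + 2 + 3 + 1 + 1 = 10
Final answer: 10


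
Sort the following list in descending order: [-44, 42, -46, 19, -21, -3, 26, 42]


Original list: [-44, 42, -46, 19, -21, -3, 26, 42]
Repeatedly take the largest remaining element:
  Remaining [-44, 42, -46, 19, -21, -3, 26, 42] -> largest is 42
  Remaining [-44, -46, 19, -21, -3, 26, 42] -> largest is 42
  Remaining [-44, -46, 19, -21, -3, 26] -> largest is 26
  Remaining [-44, -46, 19, -21, -3] -> largest is 19
  Remaining [-44, -46, -21, -3] -> largest is -3
  Remaining [-44, -46, -21] -> largest is -21
  Remaining [-44, -46] -> largest is -44
  Remaining [-46] -> largest is -46
Collecting the picks in order gives the descending list.
Final answer: [42, 42, 26, 19, -3, -21, -44, -46]


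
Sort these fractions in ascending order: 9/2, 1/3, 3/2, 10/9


Convert to decimal for comparison:
  9/2 = 4.5
  1/3 = 0.3333
  3/2 = 1.5
  10/9 = 1.1111
Decimals in increasing order: 0.3333 < 1.1111 < 1.5 < 4.5
Writing each back as its fraction gives the sorted order.
Final answer: 1/3, 10/9, 3/2, 9/2


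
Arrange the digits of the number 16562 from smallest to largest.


The number 16562 has digits: 1, 6, 5, 6, 2
Sorted: 1, 2, 5, 6, 6
Joining the sorted digits gives the result.
Final answer: 12566


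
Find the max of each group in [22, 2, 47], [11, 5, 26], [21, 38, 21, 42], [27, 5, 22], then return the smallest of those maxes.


Find max of each group:
  Group 1: [22, 2, 47] -> max = 47
  Group 2: [11, 5, 26] -> max = 26
  Group 3: [21, 38, 21, 42] -> max = 42
  Group 4: [27, 5, 22] -> max = 27
Maxes: [47, 26, 42, 27]
Minimum of maxes = 26
Final answer: 26


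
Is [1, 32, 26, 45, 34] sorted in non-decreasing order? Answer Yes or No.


Check consecutive pairs:
  1 <= 32? True
  32 <= 26? False
  26 <= 45? True
  45 <= 34? False
2 consecutive pair(s) are out of order, so the list is not sorted.
Final answer: No


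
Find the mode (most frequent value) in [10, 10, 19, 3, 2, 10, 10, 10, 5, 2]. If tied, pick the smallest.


Count the frequency of each value:
  2 appears 2 time(s)
  3 appears 1 time(s)
  5 appears 1 time(s)
  10 appears 5 time(s)
  19 appears 1 time(s)
Maximum frequency is 5.
Only 10 reaches that frequency, so it is the mode.
Final answer: 10


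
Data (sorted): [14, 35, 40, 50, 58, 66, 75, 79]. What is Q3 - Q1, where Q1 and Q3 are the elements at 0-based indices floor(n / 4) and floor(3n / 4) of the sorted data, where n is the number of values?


The data has n = 8 elements.
Q1 index = floor(8 / 4) = floor(2) = 2; Q3 index = floor(3 * 8 / 4) = floor(6) = 6
Q1 = element at index 2 = 40
Q3 = element at index 6 = 75
IQR = 75 - 40 = 35
Final answer: 35


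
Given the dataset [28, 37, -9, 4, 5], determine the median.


First, sort the list: [-9, 4, 5, 28, 37]
The list has 5 elements (odd count).
The middle index is 2 (0-based), and the element there is 5.
Final answer: 5


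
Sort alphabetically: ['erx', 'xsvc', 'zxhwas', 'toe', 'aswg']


Compare strings character by character (the first differing letter decides):
  'aswg' < 'erx' since 'a' < 'e' at position 1
  'erx' < 'toe' since 'e' < 't' at position 1
  'toe' < 'xsvc' since 't' < 'x' at position 1
  'xsvc' < 'zxhwas' since 'x' < 'z' at position 1
Chaining these comparisons gives the alphabetical order.
Final answer: ['aswg', 'erx', 'toe', 'xsvc', 'zxhwas']


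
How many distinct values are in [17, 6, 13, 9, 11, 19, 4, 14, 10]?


List all unique values:
Distinct values: [4, 6, 9, 10, 11, 13, 14, 17, 19]
Count = 9
Final answer: 9


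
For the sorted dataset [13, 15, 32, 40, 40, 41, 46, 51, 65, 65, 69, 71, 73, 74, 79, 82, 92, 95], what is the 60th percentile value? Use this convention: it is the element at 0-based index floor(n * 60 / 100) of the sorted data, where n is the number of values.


The dataset has n = 18 elements.
Index = floor(18 * 60 / 100) = floor(1080 / 100) = floor(10.8) = 10
Counting from index 0 in the sorted data, the element at index 10 is 69.
Final answer: 69


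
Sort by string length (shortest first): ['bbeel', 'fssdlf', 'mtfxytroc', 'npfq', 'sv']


Compute lengths:
  'bbeel' has length 5
  'fssdlf' has length 6
  'mtfxytroc' has length 9
  'npfq' has length 4
  'sv' has length 2
Lengths in increasing order: 2 < 4 < 5 < 6 < 9
Listing the words in that order gives the answer.
Final answer: ['sv', 'npfq', 'bbeel', 'fssdlf', 'mtfxytroc']


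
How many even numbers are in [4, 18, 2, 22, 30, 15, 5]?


Check each element:
  4 is even
  18 is even
  2 is even
  22 is even
  30 is even
  15 is odd
  5 is odd
Evens: [4, 18, 2, 22, 30]
Count of evens = 5
Final answer: 5


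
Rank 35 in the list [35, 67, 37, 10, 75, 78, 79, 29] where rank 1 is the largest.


Sort descending: [79, 78, 75, 67, 37, 35, 29, 10]
Find 35 in the sorted list.
35 is at position 6.
Final answer: 6


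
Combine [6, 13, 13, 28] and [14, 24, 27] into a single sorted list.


List A: [6, 13, 13, 28]
List B: [14, 24, 27]
Repeatedly compare the front elements and take the smaller:
  6 vs 14 -> take 6
  13 vs 14 -> take 13
  13 vs 14 -> take 13
  28 vs 14 -> take 14
  28 vs 24 -> take 24
  28 vs 27 -> take 27
  B is exhausted; append the rest of A: [28]
Final answer: [6, 13, 13, 14, 24, 27, 28]


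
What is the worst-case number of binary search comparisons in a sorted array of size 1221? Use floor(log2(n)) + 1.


Binary search halves the search space each step.
Maximum comparisons = floor(log2(1221)) + 1
log2(1221) = 10.2538
floor(log2(1221)) = 10, so 10 + 1 = 11
Final answer: 11


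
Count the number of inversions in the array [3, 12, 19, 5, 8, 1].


For each element, count the later elements that are smaller than it:
  3 (index 0): smaller elements after it = [1] -> 1
  12 (index 1): smaller elements after it = [5, 8, 1] -> 3
  19 (index 2): smaller elements after it = [5, 8, 1] -> 3
  5 (index 3): smaller elements after it = [1] -> 1
  8 (index 4): smaller elements after it = [1] -> 1
Total inversions = 1 + 3 + 3 + 1 + 1 = 9
Final answer: 9


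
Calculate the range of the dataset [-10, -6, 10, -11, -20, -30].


Maximum value: 10
Minimum value: -30
Range = 10 - (-30) = 40
Final answer: 40


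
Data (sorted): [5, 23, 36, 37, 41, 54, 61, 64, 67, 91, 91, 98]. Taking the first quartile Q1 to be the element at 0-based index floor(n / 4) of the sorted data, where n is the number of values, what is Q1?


The list has n = 12 elements.
Q1 index = floor(12 / 4) = floor(3) = 3
Counting from index 0 in the sorted data, the element at index 3 is 37.
Final answer: 37


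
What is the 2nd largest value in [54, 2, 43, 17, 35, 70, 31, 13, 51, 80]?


Sort descending: [80, 70, 54, 51, 43, 35, 31, 17, 13, 2]
The 2nd element (1-indexed) is at index 1.
Value = 70
Final answer: 70


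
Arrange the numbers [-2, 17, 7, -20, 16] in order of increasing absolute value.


Compute absolute values:
  |-2| = 2
  |17| = 17
  |7| = 7
  |-20| = 20
  |16| = 16
Absolute values in increasing order: 2 < 7 < 16 < 17 < 20
Listing the original numbers in that order gives the answer.
Final answer: [-2, 7, 16, 17, -20]


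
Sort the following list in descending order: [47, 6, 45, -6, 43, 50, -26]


Original list: [47, 6, 45, -6, 43, 50, -26]
Repeatedly take the largest remaining element:
  Remaining [47, 6, 45, -6, 43, 50, -26] -> largest is 50
  Remaining [47, 6, 45, -6, 43, -26] -> largest is 47
  Remaining [6, 45, -6, 43, -26] -> largest is 45
  Remaining [6, -6, 43, -26] -> largest is 43
  Remaining [6, -6, -26] -> largest is 6
  Remaining [-6, -26] -> largest is -6
  Remaining [-26] -> largest is -26
Collecting the picks in order gives the descending list.
Final answer: [50, 47, 45, 43, 6, -6, -26]


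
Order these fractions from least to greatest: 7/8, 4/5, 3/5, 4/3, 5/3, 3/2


Convert to decimal for comparison:
  7/8 = 0.875
  4/5 = 0.8
  3/5 = 0.6
  4/3 = 1.3333
  5/3 = 1.6667
  3/2 = 1.5
Decimals in increasing order: 0.6 < 0.8 < 0.875 < 1.3333 < 1.5 < 1.6667
Writing each back as its fraction gives the sorted order.
Final answer: 3/5, 4/5, 7/8, 4/3, 3/2, 5/3


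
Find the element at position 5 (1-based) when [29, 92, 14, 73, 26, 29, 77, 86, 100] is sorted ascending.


Sort ascending: [14, 26, 29, 29, 73, 77, 86, 92, 100]
The 5th element (1-indexed) is at index 4.
Value = 73
Final answer: 73


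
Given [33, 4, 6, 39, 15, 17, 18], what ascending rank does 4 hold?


Sort ascending: [4, 6, 15, 17, 18, 33, 39]
Find 4 in the sorted list.
4 is at position 1 (1-indexed).
Final answer: 1


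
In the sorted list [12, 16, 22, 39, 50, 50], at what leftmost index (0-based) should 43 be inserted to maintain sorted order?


List is sorted: [12, 16, 22, 39, 50, 50]
We need the leftmost position where 43 can be inserted, i.e. the first index whose element is >= 43 (or the end of the list if none is).
Binary search with low=0, high=6 (0-based indices):
  low=0, high=6, mid=3: a[3]=39 < 43, so low = 4
  low=4, high=6, mid=5: a[5]=50 >= 43, so high = 5
  low=4, high=5, mid=4: a[4]=50 >= 43, so high = 4
Now low = high = 4, so the insertion index is 4.
Final answer: 4


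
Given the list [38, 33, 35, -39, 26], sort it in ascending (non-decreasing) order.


Original list: [38, 33, 35, -39, 26]
Repeatedly take the smallest remaining element:
  Remaining [38, 33, 35, -39, 26] -> smallest is -39
  Remaining [38, 33, 35, 26] -> smallest is 26
  Remaining [38, 33, 35] -> smallest is 33
  Remaining [38, 35] -> smallest is 35
  Remaining [38] -> smallest is 38
Collecting the picks in order gives the sorted list.
Final answer: [-39, 26, 33, 35, 38]


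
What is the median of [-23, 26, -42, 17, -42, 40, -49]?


First, sort the list: [-49, -42, -42, -23, 17, 26, 40]
The list has 7 elements (odd count).
The middle index is 3 (0-based), and the element there is -23.
Final answer: -23


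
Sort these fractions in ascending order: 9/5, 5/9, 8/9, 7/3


Convert to decimal for comparison:
  9/5 = 1.8
  5/9 = 0.5556
  8/9 = 0.8889
  7/3 = 2.3333
Decimals in increasing order: 0.5556 < 0.8889 < 1.8 < 2.3333
Writing each back as its fraction gives the sorted order.
Final answer: 5/9, 8/9, 9/5, 7/3


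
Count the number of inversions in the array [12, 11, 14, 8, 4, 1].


For each element, count the later elements that are smaller than it:
  12 (index 0): smaller elements after it = [11, 8, 4, 1] -> 4
  11 (index 1): smaller elements after it = [8, 4, 1] -> 3
  14 (index 2): smaller elements after it = [8, 4, 1] -> 3
  8 (index 3): smaller elements after it = [4, 1] -> 2
  4 (index 4): smaller elements after it = [1] -> 1
Total inversions = 4 + 3 + 3 + 2 + 1 = 13
Final answer: 13


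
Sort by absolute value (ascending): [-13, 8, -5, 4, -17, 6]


Compute absolute values:
  |-13| = 13
  |8| = 8
  |-5| = 5
  |4| = 4
  |-17| = 17
  |6| = 6
Absolute values in increasing order: 4 < 5 < 6 < 8 < 13 < 17
Listing the original numbers in that order gives the answer.
Final answer: [4, -5, 6, 8, -13, -17]


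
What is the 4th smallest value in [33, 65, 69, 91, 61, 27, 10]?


Sort ascending: [10, 27, 33, 61, 65, 69, 91]
The 4th element (1-indexed) is at index 3.
Value = 61
Final answer: 61


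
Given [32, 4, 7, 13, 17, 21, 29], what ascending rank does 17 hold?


Sort ascending: [4, 7, 13, 17, 21, 29, 32]
Find 17 in the sorted list.
17 is at position 4 (1-indexed).
Final answer: 4


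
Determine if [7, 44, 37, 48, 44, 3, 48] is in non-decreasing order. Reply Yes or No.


Check consecutive pairs:
  7 <= 44? True
  44 <= 37? False
  37 <= 48? True
  48 <= 44? False
  44 <= 3? False
  3 <= 48? True
3 consecutive pair(s) are out of order, so the list is not sorted.
Final answer: No


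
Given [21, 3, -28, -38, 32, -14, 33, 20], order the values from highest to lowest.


Original list: [21, 3, -28, -38, 32, -14, 33, 20]
Repeatedly take the largest remaining element:
  Remaining [21, 3, -28, -38, 32, -14, 33, 20] -> largest is 33
  Remaining [21, 3, -28, -38, 32, -14, 20] -> largest is 32
  Remaining [21, 3, -28, -38, -14, 20] -> largest is 21
  Remaining [3, -28, -38, -14, 20] -> largest is 20
  Remaining [3, -28, -38, -14] -> largest is 3
  Remaining [-28, -38, -14] -> largest is -14
  Remaining [-28, -38] -> largest is -28
  Remaining [-38] -> largest is -38
Collecting the picks in order gives the descending list.
Final answer: [33, 32, 21, 20, 3, -14, -28, -38]


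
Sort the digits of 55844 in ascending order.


The number 55844 has digits: 5, 5, 8, 4, 4
Sorted: 4, 4, 5, 5, 8
Joining the sorted digits gives the result.
Final answer: 44558


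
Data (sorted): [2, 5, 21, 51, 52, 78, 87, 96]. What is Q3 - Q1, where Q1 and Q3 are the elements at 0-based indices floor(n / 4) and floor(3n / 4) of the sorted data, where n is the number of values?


The data has n = 8 elements.
Q1 index = floor(8 / 4) = floor(2) = 2; Q3 index = floor(3 * 8 / 4) = floor(6) = 6
Q1 = element at index 2 = 21
Q3 = element at index 6 = 87
IQR = 87 - 21 = 66
Final answer: 66


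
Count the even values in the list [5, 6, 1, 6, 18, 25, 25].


Check each element:
  5 is odd
  6 is even
  1 is odd
  6 is even
  18 is even
  25 is odd
  25 is odd
Evens: [6, 6, 18]
Count of evens = 3
Final answer: 3


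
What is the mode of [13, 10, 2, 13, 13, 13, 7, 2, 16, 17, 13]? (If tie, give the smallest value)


Count the frequency of each value:
  2 appears 2 time(s)
  7 appears 1 time(s)
  10 appears 1 time(s)
  13 appears 5 time(s)
  16 appears 1 time(s)
  17 appears 1 time(s)
Maximum frequency is 5.
Only 13 reaches that frequency, so it is the mode.
Final answer: 13


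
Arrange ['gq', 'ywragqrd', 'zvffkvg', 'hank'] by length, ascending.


Compute lengths:
  'gq' has length 2
  'ywragqrd' has length 8
  'zvffkvg' has length 7
  'hank' has length 4
Lengths in increasing order: 2 < 4 < 7 < 8
Listing the words in that order gives the answer.
Final answer: ['gq', 'hank', 'zvffkvg', 'ywragqrd']


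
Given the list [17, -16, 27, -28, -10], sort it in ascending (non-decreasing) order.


Original list: [17, -16, 27, -28, -10]
Repeatedly take the smallest remaining element:
  Remaining [17, -16, 27, -28, -10] -> smallest is -28
  Remaining [17, -16, 27, -10] -> smallest is -16
  Remaining [17, 27, -10] -> smallest is -10
  Remaining [17, 27] -> smallest is 17
  Remaining [27] -> smallest is 27
Collecting the picks in order gives the sorted list.
Final answer: [-28, -16, -10, 17, 27]


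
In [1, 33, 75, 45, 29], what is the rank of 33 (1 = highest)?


Sort descending: [75, 45, 33, 29, 1]
Find 33 in the sorted list.
33 is at position 3.
Final answer: 3


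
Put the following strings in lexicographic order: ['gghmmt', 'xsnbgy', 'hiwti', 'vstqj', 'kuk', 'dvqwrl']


Compare strings character by character (the first differing letter decides):
  'dvqwrl' < 'gghmmt' since 'd' < 'g' at position 1
  'gghmmt' < 'hiwti' since 'g' < 'h' at position 1
  'hiwti' < 'kuk' since 'h' < 'k' at position 1
  'kuk' < 'vstqj' since 'k' < 'v' at position 1
  'vstqj' < 'xsnbgy' since 'v' < 'x' at position 1
Chaining these comparisons gives the alphabetical order.
Final answer: ['dvqwrl', 'gghmmt', 'hiwti', 'kuk', 'vstqj', 'xsnbgy']


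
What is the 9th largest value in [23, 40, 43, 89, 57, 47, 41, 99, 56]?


Sort descending: [99, 89, 57, 56, 47, 43, 41, 40, 23]
The 9th element (1-indexed) is at index 8.
Value = 23
Final answer: 23


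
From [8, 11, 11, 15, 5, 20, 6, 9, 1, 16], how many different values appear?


List all unique values:
Distinct values: [1, 5, 6, 8, 9, 11, 15, 16, 20]
Count = 9
Final answer: 9


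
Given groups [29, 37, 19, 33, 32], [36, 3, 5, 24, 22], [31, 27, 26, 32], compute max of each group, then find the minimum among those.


Find max of each group:
  Group 1: [29, 37, 19, 33, 32] -> max = 37
  Group 2: [36, 3, 5, 24, 22] -> max = 36
  Group 3: [31, 27, 26, 32] -> max = 32
Maxes: [37, 36, 32]
Minimum of maxes = 32
Final answer: 32


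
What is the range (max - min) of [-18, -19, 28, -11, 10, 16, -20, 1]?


Maximum value: 28
Minimum value: -20
Range = 28 - (-20) = 48
Final answer: 48


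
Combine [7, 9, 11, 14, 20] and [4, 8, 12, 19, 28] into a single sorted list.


List A: [7, 9, 11, 14, 20]
List B: [4, 8, 12, 19, 28]
Repeatedly compare the front elements and take the smaller:
  7 vs 4 -> take 4
  7 vs 8 -> take 7
  9 vs 8 -> take 8
  9 vs 12 -> take 9
  11 vs 12 -> take 11
  14 vs 12 -> take 12
  14 vs 19 -> take 14
  20 vs 19 -> take 19
  20 vs 28 -> take 20
  A is exhausted; append the rest of B: [28]
Final answer: [4, 7, 8, 9, 11, 12, 14, 19, 20, 28]


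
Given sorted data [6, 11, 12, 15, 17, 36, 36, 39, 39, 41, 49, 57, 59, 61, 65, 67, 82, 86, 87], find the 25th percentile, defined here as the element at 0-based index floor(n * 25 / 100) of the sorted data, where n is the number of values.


The dataset has n = 19 elements.
Index = floor(19 * 25 / 100) = floor(475 / 100) = floor(4.75) = 4
Counting from index 0 in the sorted data, the element at index 4 is 17.
Final answer: 17


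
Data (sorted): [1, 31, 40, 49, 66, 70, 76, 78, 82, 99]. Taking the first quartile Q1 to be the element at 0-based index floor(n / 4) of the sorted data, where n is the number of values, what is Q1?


The list has n = 10 elements.
Q1 index = floor(10 / 4) = floor(2.5) = 2
Counting from index 0 in the sorted data, the element at index 2 is 40.
Final answer: 40


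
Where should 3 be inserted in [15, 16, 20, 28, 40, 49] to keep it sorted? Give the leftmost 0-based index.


List is sorted: [15, 16, 20, 28, 40, 49]
We need the leftmost position where 3 can be inserted, i.e. the first index whose element is >= 3 (or the end of the list if none is).
Binary search with low=0, high=6 (0-based indices):
  low=0, high=6, mid=3: a[3]=28 >= 3, so high = 3
  low=0, high=3, mid=1: a[1]=16 >= 3, so high = 1
  low=0, high=1, mid=0: a[0]=15 >= 3, so high = 0
Now low = high = 0, so the insertion index is 0.
Final answer: 0


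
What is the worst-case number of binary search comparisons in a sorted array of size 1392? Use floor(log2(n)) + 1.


Binary search halves the search space each step.
Maximum comparisons = floor(log2(1392)) + 1
log2(1392) = 10.4429
floor(log2(1392)) = 10, so 10 + 1 = 11
Final answer: 11


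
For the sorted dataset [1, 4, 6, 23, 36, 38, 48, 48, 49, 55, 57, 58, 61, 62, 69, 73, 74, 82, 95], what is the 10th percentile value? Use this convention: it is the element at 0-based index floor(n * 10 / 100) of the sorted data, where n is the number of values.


The dataset has n = 19 elements.
Index = floor(19 * 10 / 100) = floor(190 / 100) = floor(1.9) = 1
Counting from index 0 in the sorted data, the element at index 1 is 4.
Final answer: 4


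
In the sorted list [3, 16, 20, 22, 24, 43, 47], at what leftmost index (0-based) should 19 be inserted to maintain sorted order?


List is sorted: [3, 16, 20, 22, 24, 43, 47]
We need the leftmost position where 19 can be inserted, i.e. the first index whose element is >= 19 (or the end of the list if none is).
Binary search with low=0, high=7 (0-based indices):
  low=0, high=7, mid=3: a[3]=22 >= 19, so high = 3
  low=0, high=3, mid=1: a[1]=16 < 19, so low = 2
  low=2, high=3, mid=2: a[2]=20 >= 19, so high = 2
Now low = high = 2, so the insertion index is 2.
Final answer: 2


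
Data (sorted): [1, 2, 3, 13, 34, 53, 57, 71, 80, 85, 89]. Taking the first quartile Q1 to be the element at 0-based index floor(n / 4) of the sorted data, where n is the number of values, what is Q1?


The list has n = 11 elements.
Q1 index = floor(11 / 4) = floor(2.75) = 2
Counting from index 0 in the sorted data, the element at index 2 is 3.
Final answer: 3


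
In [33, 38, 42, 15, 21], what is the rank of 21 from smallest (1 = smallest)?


Sort ascending: [15, 21, 33, 38, 42]
Find 21 in the sorted list.
21 is at position 2 (1-indexed).
Final answer: 2


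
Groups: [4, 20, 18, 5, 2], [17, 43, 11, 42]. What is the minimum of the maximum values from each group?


Find max of each group:
  Group 1: [4, 20, 18, 5, 2] -> max = 20
  Group 2: [17, 43, 11, 42] -> max = 43
Maxes: [20, 43]
Minimum of maxes = 20
Final answer: 20


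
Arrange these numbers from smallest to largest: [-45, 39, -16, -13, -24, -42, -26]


Original list: [-45, 39, -16, -13, -24, -42, -26]
Repeatedly take the smallest remaining element:
  Remaining [-45, 39, -16, -13, -24, -42, -26] -> smallest is -45
  Remaining [39, -16, -13, -24, -42, -26] -> smallest is -42
  Remaining [39, -16, -13, -24, -26] -> smallest is -26
  Remaining [39, -16, -13, -24] -> smallest is -24
  Remaining [39, -16, -13] -> smallest is -16
  Remaining [39, -13] -> smallest is -13
  Remaining [39] -> smallest is 39
Collecting the picks in order gives the sorted list.
Final answer: [-45, -42, -26, -24, -16, -13, 39]


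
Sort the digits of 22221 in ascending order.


The number 22221 has digits: 2, 2, 2, 2, 1
Sorted: 1, 2, 2, 2, 2
Joining the sorted digits gives the result.
Final answer: 12222


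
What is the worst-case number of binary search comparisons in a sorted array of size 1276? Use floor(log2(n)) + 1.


Binary search halves the search space each step.
Maximum comparisons = floor(log2(1276)) + 1
log2(1276) = 10.3174
floor(log2(1276)) = 10, so 10 + 1 = 11
Final answer: 11


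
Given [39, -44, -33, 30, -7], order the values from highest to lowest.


Original list: [39, -44, -33, 30, -7]
Repeatedly take the largest remaining element:
  Remaining [39, -44, -33, 30, -7] -> largest is 39
  Remaining [-44, -33, 30, -7] -> largest is 30
  Remaining [-44, -33, -7] -> largest is -7
  Remaining [-44, -33] -> largest is -33
  Remaining [-44] -> largest is -44
Collecting the picks in order gives the descending list.
Final answer: [39, 30, -7, -33, -44]


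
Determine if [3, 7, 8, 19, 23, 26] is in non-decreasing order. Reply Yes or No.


Check consecutive pairs:
  3 <= 7? True
  7 <= 8? True
  8 <= 19? True
  19 <= 23? True
  23 <= 26? True
Every consecutive pair is in order, so the list is non-decreasing.
Final answer: Yes


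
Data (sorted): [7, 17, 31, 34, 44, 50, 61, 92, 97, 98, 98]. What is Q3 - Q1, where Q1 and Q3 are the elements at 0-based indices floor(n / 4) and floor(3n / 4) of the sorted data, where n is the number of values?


The data has n = 11 elements.
Q1 index = floor(11 / 4) = floor(2.75) = 2; Q3 index = floor(3 * 11 / 4) = floor(8.25) = 8
Q1 = element at index 2 = 31
Q3 = element at index 8 = 97
IQR = 97 - 31 = 66
Final answer: 66


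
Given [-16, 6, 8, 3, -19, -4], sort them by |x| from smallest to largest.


Compute absolute values:
  |-16| = 16
  |6| = 6
  |8| = 8
  |3| = 3
  |-19| = 19
  |-4| = 4
Absolute values in increasing order: 3 < 4 < 6 < 8 < 16 < 19
Listing the original numbers in that order gives the answer.
Final answer: [3, -4, 6, 8, -16, -19]


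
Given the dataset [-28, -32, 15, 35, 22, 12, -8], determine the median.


First, sort the list: [-32, -28, -8, 12, 15, 22, 35]
The list has 7 elements (odd count).
The middle index is 3 (0-based), and the element there is 12.
Final answer: 12


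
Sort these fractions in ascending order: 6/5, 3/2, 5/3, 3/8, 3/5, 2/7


Convert to decimal for comparison:
  6/5 = 1.2
  3/2 = 1.5
  5/3 = 1.6667
  3/8 = 0.375
  3/5 = 0.6
  2/7 = 0.2857
Decimals in increasing order: 0.2857 < 0.375 < 0.6 < 1.2 < 1.5 < 1.6667
Writing each back as its fraction gives the sorted order.
Final answer: 2/7, 3/8, 3/5, 6/5, 3/2, 5/3


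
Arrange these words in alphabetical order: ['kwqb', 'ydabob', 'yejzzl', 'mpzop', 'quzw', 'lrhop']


Compare strings character by character (the first differing letter decides):
  'kwqb' < 'lrhop' since 'k' < 'l' at position 1
  'lrhop' < 'mpzop' since 'l' < 'm' at position 1
  'mpzop' < 'quzw' since 'm' < 'q' at position 1
  'quzw' < 'ydabob' since 'q' < 'y' at position 1
  'ydabob' < 'yejzzl' since 'd' < 'e' at position 2
Chaining these comparisons gives the alphabetical order.
Final answer: ['kwqb', 'lrhop', 'mpzop', 'quzw', 'ydabob', 'yejzzl']


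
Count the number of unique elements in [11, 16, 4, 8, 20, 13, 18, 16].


List all unique values:
Distinct values: [4, 8, 11, 13, 16, 18, 20]
Count = 7
Final answer: 7


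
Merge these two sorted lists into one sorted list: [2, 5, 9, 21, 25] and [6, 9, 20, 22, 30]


List A: [2, 5, 9, 21, 25]
List B: [6, 9, 20, 22, 30]
Repeatedly compare the front elements and take the smaller:
  2 vs 6 -> take 2
  5 vs 6 -> take 5
  9 vs 6 -> take 6
  9 vs 9 -> take 9
  21 vs 9 -> take 9
  21 vs 20 -> take 20
  21 vs 22 -> take 21
  25 vs 22 -> take 22
  25 vs 30 -> take 25
  A is exhausted; append the rest of B: [30]
Final answer: [2, 5, 6, 9, 9, 20, 21, 22, 25, 30]


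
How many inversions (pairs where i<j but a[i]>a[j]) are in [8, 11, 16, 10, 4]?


For each element, count the later elements that are smaller than it:
  8 (index 0): smaller elements after it = [4] -> 1
  11 (index 1): smaller elements after it = [10, 4] -> 2
  16 (index 2): smaller elements after it = [10, 4] -> 2
  10 (index 3): smaller elements after it = [4] -> 1
Total inversions = 1 + 2 + 2 + 1 = 6
Final answer: 6


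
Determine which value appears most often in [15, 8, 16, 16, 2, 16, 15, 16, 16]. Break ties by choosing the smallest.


Count the frequency of each value:
  2 appears 1 time(s)
  8 appears 1 time(s)
  15 appears 2 time(s)
  16 appears 5 time(s)
Maximum frequency is 5.
Only 16 reaches that frequency, so it is the mode.
Final answer: 16


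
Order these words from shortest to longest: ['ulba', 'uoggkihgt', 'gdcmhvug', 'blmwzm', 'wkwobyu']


Compute lengths:
  'ulba' has length 4
  'uoggkihgt' has length 9
  'gdcmhvug' has length 8
  'blmwzm' has length 6
  'wkwobyu' has length 7
Lengths in increasing order: 4 < 6 < 7 < 8 < 9
Listing the words in that order gives the answer.
Final answer: ['ulba', 'blmwzm', 'wkwobyu', 'gdcmhvug', 'uoggkihgt']


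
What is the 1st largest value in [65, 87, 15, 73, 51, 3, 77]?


Sort descending: [87, 77, 73, 65, 51, 15, 3]
The 1st element (1-indexed) is at index 0.
Value = 87
Final answer: 87


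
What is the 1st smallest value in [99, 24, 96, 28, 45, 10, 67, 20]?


Sort ascending: [10, 20, 24, 28, 45, 67, 96, 99]
The 1st element (1-indexed) is at index 0.
Value = 10
Final answer: 10


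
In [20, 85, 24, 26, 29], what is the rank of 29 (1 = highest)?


Sort descending: [85, 29, 26, 24, 20]
Find 29 in the sorted list.
29 is at position 2.
Final answer: 2
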